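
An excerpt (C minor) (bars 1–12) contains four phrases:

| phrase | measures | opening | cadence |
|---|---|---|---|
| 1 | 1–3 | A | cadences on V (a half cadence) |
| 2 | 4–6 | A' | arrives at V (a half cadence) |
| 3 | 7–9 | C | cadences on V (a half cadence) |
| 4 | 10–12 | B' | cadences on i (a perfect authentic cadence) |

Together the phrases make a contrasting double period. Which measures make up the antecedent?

measures 1–6

In a double period the first pair of phrases (ending half cadence) is the large antecedent and the second pair (ending perfect authentic cadence) is the large consequent; the antecedent is measures 1–6.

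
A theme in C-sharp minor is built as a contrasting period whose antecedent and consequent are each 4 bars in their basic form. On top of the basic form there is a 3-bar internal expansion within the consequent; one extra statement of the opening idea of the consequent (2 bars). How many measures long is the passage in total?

Basic contrasting period: 4 + 4 = 8 bars.
8 (basic form) + 3 (internal expansion) + 2 (extra statement) = 13.

13 measures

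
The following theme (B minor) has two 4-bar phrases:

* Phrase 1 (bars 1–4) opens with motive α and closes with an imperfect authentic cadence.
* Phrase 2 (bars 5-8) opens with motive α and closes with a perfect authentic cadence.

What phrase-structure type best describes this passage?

Phrase 1 ends with an imperfect authentic cadence (weaker) and phrase 2 with a perfect authentic cadence (stronger): antecedent + consequent = a period.
The two phrases open with the same material (α / α), so the period is parallel.

parallel period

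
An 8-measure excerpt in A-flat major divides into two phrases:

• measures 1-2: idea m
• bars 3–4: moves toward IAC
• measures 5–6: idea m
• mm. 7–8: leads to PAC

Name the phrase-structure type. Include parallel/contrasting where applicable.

parallel period

Phrase 1 ends with an imperfect authentic cadence (weaker) and phrase 2 with a perfect authentic cadence (stronger): antecedent + consequent = a period.
The two phrases open with the same material (m / m), so the period is parallel.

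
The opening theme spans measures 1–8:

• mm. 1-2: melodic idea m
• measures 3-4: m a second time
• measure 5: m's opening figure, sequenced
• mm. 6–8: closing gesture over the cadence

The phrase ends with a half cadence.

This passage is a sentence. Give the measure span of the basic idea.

measures 1–2

The presentation of a sentence is the basic idea (bars 1–2) plus its repetition (measures 3–4); the basic idea is therefore measures 1–2.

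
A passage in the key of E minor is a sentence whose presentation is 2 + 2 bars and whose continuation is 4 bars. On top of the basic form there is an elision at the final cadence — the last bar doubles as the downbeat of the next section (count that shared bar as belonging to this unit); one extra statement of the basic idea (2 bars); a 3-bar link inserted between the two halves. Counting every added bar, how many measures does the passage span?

13 measures

Basic sentence: 2 + 2 + 4 = 8 bars.
8 (basic form) + 2 (extra statement) + 3 (link) = 13.
The elision shares a bar with the next section but does not change this unit's count.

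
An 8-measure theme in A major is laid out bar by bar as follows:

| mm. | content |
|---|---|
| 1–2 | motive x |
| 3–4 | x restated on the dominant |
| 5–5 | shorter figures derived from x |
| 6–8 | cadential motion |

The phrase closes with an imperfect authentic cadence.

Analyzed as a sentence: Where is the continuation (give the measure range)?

measures 5–8

After the presentation (mm. 1–4), the continuation covers the fragmentation through the cadence: mm. 5-8.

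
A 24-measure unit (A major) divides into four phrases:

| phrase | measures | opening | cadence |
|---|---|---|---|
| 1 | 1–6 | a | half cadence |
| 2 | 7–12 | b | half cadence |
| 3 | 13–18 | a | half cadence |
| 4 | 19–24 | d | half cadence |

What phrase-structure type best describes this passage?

Phrase 4 ends with a half cadence, no stronger than phrase 2's half cadence, so the four phrases do not form a double period; nor do phrases 3–4 duplicate 1–2, so it is not a repeated period. With no phrase reaching a conclusive cadence, the passage is a phrase group.

phrase group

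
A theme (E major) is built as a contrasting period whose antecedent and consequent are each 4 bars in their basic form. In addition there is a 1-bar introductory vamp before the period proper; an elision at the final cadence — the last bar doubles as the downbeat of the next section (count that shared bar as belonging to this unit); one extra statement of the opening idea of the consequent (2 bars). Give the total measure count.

Basic contrasting period: 4 + 4 = 8 bars.
8 (basic form) + 1 (introduction) + 2 (extra statement) = 11.
The elision shares a bar with the next section but does not change this unit's count.

11 measures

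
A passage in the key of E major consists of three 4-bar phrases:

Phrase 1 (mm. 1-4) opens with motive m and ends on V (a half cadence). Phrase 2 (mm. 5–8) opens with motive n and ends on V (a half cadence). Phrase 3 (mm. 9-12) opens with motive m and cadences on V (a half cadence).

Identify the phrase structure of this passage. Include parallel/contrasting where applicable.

phrase group

The final phrase closes with a half cadence, which is not stronger than the preceding half cadence; the 3 phrases lack an overall antecedent–consequent design and so form a phrase group.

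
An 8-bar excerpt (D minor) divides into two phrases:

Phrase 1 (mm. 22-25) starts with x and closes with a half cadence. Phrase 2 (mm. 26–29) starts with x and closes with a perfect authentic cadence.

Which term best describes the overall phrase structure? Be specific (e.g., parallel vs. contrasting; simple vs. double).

parallel period

Phrase 1 ends with a half cadence (weaker) and phrase 2 with a perfect authentic cadence (stronger): antecedent + consequent = a period.
The two phrases open with the same material (x / x), so the period is parallel.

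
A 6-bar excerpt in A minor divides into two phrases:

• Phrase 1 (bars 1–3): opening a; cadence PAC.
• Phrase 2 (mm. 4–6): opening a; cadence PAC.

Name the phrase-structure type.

Both phrases have the same opening (a) and the same cadence (perfect authentic cadence): the second is a restatement, not a consequent, so this is a repeated phrase rather than a period.

repeated phrase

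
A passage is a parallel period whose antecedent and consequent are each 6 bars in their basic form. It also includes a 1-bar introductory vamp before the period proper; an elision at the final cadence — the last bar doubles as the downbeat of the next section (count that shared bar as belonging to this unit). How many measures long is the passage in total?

13 measures

Basic parallel period: 6 + 6 = 12 bars.
12 (basic form) + 1 (introduction) = 13.
The elision shares a bar with the next section but does not change this unit's count.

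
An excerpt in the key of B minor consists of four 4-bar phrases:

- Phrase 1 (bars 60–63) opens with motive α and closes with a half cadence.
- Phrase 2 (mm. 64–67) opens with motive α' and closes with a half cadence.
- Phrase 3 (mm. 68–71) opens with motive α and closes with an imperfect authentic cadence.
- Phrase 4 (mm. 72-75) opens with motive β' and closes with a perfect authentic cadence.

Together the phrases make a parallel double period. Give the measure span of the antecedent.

measures 60–67

In a double period the first pair of phrases (ending half cadence) is the large antecedent and the second pair (ending perfect authentic cadence) is the large consequent; the antecedent is measures 60–67.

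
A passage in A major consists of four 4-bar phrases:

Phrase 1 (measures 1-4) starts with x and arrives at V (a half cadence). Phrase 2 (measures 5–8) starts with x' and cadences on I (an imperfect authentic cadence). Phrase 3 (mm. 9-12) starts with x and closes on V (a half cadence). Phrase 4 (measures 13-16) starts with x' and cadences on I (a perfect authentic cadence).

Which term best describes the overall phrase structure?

parallel double period

Four phrases in two halves: the first half (measures 1-8) ends with an imperfect authentic cadence, the second (measures 9–16) with a perfect authentic cadence — a large antecedent–consequent pair, i.e. a double period.
Phrase 3 begins with the same material as phrase 1, making it parallel.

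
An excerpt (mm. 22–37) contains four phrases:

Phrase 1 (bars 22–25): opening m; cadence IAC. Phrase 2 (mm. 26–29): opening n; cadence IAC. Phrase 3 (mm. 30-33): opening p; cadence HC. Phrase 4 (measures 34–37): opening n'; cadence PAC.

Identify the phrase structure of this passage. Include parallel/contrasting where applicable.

Four phrases in two halves: the first half (measures 22-29) ends with an imperfect authentic cadence, the second (mm. 30-37) with a perfect authentic cadence — a large antecedent–consequent pair, i.e. a double period.
Phrase 3 begins with different material from phrase 1, making it contrasting.

contrasting double period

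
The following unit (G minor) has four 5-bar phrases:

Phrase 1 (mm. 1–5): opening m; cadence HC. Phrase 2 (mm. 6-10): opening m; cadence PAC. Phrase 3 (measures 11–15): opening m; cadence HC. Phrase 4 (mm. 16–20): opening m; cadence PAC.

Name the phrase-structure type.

The cadence pattern HC–PAC–HC–PAC is weak–strong twice, and phrases 3–4 restate phrases 1–2: a period heard twice, not a double period (which would end weakly at phrase 2).

repeated period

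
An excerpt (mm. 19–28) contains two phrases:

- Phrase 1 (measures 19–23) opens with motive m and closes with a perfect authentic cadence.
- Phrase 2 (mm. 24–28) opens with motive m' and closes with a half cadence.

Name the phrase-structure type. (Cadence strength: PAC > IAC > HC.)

phrase group

The second phrase closes with a half cadence, which is not stronger than the first phrase's perfect authentic cadence; without a weak→strong cadential pair there is no antecedent–consequent relationship, so this is a phrase group rather than a period.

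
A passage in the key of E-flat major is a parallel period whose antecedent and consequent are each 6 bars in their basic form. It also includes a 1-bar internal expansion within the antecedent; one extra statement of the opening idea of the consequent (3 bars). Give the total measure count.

16 measures

Basic parallel period: 6 + 6 = 12 bars.
12 (basic form) + 1 (internal expansion) + 3 (extra statement) = 16.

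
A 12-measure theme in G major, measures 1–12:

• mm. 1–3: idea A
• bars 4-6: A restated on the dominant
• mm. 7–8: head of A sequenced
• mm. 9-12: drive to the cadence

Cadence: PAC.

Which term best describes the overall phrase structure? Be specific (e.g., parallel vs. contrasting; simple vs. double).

Basic idea (bars 1-3) + its repetition (mm. 4–6) form the presentation; fragmentation and cadence (mm. 7–12) form the continuation — the 12-bar whole is a sentence.

sentence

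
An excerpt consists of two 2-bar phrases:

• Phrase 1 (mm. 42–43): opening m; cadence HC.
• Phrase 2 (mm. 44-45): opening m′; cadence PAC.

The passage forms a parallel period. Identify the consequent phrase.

The phrase ending with the weaker cadence (half cadence) is the antecedent; the one ending more conclusively (perfect authentic cadence) is the consequent. The consequent is phrase 2.

phrase 2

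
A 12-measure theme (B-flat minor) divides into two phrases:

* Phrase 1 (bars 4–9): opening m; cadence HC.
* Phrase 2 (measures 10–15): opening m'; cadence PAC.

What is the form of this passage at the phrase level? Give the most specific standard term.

parallel period

Phrase 1 ends with a half cadence (weaker) and phrase 2 with a perfect authentic cadence (stronger): antecedent + consequent = a period.
The two phrases open with the same material (m / m'), so the period is parallel.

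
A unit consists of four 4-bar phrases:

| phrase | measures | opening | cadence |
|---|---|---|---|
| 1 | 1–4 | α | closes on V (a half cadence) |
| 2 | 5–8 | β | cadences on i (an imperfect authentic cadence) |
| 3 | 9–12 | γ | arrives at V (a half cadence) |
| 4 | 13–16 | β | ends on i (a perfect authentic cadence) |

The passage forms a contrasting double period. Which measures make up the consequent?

measures 9–16

In a double period the four phrases pair into a large antecedent (phrases 1–2, ending imperfect authentic cadence) and a large consequent (phrases 3–4, ending perfect authentic cadence). The consequent spans mm. 9-16.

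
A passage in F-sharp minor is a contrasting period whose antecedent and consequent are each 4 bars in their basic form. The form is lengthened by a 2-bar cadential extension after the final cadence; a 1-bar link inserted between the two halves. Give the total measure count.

Basic contrasting period: 4 + 4 = 8 bars.
8 (basic form) + 2 (cadential extension) + 1 (link) = 11.

11 measures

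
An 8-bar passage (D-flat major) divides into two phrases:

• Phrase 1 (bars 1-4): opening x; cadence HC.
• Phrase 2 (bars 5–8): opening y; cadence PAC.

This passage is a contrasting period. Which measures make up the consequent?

measures 5–8

The antecedent is the phrase ending with the weaker cadence (half cadence, phrase 1) and the consequent the one ending more conclusively (perfect authentic cadence, phrase 2); the consequent is measures 5–8.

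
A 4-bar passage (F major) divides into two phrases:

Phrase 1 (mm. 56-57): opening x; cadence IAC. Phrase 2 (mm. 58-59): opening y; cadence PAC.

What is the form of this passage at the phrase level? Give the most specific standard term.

contrasting period

Phrase 1 ends with an imperfect authentic cadence (weaker) and phrase 2 with a perfect authentic cadence (stronger): antecedent + consequent = a period.
The two phrases open with different material (x / y), so the period is contrasting.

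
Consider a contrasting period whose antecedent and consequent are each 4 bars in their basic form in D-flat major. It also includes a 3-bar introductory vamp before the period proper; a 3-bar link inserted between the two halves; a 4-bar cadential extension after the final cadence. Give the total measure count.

18 measures

Basic contrasting period: 4 + 4 = 8 bars.
8 (basic form) + 3 (introduction) + 3 (link) + 4 (cadential extension) = 18.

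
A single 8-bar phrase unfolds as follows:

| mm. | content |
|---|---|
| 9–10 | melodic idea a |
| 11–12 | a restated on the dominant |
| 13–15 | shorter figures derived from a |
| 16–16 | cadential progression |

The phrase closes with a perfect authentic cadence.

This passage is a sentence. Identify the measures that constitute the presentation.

The presentation of a sentence is the basic idea (measures 9-10) plus its repetition (mm. 11–12); the presentation is therefore mm. 9-12.

measures 9–12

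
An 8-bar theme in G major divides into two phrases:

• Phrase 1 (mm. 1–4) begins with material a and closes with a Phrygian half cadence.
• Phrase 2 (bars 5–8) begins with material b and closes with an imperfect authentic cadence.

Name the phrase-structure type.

Phrase 1 ends with a Phrygian half cadence (weaker) and phrase 2 with an imperfect authentic cadence (stronger): antecedent + consequent = a period.
The two phrases open with different material (a / b), so the period is contrasting.

contrasting period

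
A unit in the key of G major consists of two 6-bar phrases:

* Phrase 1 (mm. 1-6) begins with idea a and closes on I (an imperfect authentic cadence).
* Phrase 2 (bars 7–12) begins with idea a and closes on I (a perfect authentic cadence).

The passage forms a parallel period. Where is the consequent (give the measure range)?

measures 7–12

The antecedent is the phrase ending with the weaker cadence (imperfect authentic cadence, phrase 1) and the consequent the one ending more conclusively (perfect authentic cadence, phrase 2); the consequent is mm. 7–12.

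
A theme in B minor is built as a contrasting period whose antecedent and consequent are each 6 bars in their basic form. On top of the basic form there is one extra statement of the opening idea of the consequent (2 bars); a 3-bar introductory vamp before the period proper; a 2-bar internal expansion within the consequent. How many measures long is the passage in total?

Basic contrasting period: 6 + 6 = 12 bars.
12 (basic form) + 2 (extra statement) + 3 (introduction) + 2 (internal expansion) = 19.

19 measures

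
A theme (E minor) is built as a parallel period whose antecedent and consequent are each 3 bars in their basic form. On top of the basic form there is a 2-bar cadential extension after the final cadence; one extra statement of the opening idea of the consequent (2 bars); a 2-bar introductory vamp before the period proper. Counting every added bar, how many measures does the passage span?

Basic parallel period: 3 + 3 = 6 bars.
6 (basic form) + 2 (cadential extension) + 2 (extra statement) + 2 (introduction) = 12.

12 measures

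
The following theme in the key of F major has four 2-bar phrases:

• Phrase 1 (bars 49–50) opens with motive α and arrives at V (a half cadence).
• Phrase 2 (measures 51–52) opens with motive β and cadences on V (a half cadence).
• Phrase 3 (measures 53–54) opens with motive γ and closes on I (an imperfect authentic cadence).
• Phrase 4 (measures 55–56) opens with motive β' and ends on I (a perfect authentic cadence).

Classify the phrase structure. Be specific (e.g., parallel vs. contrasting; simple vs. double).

Four phrases in two halves: the first half (mm. 49–52) ends with a half cadence, the second (bars 53–56) with a perfect authentic cadence — a large antecedent–consequent pair, i.e. a double period.
Phrase 3 begins with different material from phrase 1, making it contrasting.

contrasting double period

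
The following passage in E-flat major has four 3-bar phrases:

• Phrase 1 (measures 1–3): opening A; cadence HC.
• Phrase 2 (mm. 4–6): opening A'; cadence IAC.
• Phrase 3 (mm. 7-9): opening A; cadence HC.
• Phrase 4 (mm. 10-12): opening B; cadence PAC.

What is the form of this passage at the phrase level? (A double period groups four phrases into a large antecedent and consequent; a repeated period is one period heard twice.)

parallel double period

Four phrases in two halves: the first half (measures 1–6) ends with an imperfect authentic cadence, the second (measures 7–12) with a perfect authentic cadence — a large antecedent–consequent pair, i.e. a double period.
Phrase 3 begins with the same material as phrase 1, making it parallel.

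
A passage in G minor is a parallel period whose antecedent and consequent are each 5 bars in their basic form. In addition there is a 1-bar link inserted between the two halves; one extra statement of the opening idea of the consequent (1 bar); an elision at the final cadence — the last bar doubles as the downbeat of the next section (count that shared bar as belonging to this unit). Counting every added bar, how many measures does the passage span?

12 measures

Basic parallel period: 5 + 5 = 10 bars.
10 (basic form) + 1 (link) + 1 (extra statement) = 12.
The elision shares a bar with the next section but does not change this unit's count.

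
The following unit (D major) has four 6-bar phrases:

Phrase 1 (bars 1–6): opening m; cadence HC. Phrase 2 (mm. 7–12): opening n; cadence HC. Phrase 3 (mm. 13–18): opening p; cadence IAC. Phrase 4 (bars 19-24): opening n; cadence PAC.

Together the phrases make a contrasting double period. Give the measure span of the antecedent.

measures 1–12

In a double period the first pair of phrases (ending half cadence) is the large antecedent and the second pair (ending perfect authentic cadence) is the large consequent; the antecedent is measures 1–12.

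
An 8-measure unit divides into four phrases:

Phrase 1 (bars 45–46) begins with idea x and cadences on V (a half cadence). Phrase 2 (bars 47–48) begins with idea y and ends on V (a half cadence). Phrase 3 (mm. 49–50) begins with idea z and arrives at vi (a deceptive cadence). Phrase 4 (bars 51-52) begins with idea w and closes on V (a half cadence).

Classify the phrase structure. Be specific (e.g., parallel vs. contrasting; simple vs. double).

phrase group

Phrase 4 ends with a half cadence, no stronger than phrase 2's half cadence, so the four phrases do not form a double period; nor do phrases 3–4 duplicate 1–2, so it is not a repeated period. With no phrase reaching a conclusive cadence, the passage is a phrase group.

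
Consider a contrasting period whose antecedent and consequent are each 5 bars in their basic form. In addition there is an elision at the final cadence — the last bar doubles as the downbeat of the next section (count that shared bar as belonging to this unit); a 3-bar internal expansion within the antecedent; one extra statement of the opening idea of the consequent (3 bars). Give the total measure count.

16 measures

Basic contrasting period: 5 + 5 = 10 bars.
10 (basic form) + 3 (internal expansion) + 3 (extra statement) = 16.
The elision shares a bar with the next section but does not change this unit's count.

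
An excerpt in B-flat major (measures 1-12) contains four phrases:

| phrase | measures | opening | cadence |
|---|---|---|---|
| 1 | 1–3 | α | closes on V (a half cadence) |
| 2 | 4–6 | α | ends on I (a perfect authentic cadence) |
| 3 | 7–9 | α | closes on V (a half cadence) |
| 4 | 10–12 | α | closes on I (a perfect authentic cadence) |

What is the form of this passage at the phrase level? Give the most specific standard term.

The cadence pattern HC–PAC–HC–PAC is weak–strong twice, and phrases 3–4 restate phrases 1–2: a period heard twice, not a double period (which would end weakly at phrase 2).

repeated period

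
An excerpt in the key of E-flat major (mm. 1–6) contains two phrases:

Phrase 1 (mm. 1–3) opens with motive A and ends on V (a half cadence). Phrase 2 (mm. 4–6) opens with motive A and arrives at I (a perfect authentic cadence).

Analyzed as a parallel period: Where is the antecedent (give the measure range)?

The antecedent is the phrase ending with the weaker cadence (half cadence, phrase 1) and the consequent the one ending more conclusively (perfect authentic cadence, phrase 2); the antecedent is mm. 1–3.

measures 1–3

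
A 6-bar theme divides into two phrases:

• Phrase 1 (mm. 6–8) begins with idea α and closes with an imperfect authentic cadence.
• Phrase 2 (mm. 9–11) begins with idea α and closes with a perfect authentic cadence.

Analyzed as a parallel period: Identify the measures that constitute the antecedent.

The antecedent is the phrase ending with the weaker cadence (imperfect authentic cadence, phrase 1) and the consequent the one ending more conclusively (perfect authentic cadence, phrase 2); the antecedent is measures 6-8.

measures 6–8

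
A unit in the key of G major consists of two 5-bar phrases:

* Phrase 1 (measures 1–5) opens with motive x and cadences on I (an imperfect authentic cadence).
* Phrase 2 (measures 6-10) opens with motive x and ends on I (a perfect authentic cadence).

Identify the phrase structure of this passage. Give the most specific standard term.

Phrase 1 ends with an imperfect authentic cadence (weaker) and phrase 2 with a perfect authentic cadence (stronger): antecedent + consequent = a period.
The two phrases open with the same material (x / x), so the period is parallel.

parallel period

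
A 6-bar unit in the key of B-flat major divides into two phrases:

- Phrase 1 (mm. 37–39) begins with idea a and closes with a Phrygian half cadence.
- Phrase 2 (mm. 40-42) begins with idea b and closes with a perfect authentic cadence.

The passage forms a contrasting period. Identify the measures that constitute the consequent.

measures 40–42

The antecedent is the phrase ending with the weaker cadence (Phrygian half cadence, phrase 1) and the consequent the one ending more conclusively (perfect authentic cadence, phrase 2); the consequent is mm. 40–42.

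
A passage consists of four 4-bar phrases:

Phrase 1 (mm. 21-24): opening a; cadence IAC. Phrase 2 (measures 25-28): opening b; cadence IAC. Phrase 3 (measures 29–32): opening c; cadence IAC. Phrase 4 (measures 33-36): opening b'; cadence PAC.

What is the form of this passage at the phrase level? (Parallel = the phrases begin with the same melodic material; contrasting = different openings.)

Four phrases in two halves: the first half (mm. 21–28) ends with an imperfect authentic cadence, the second (bars 29-36) with a perfect authentic cadence — a large antecedent–consequent pair, i.e. a double period.
Phrase 3 begins with different material from phrase 1, making it contrasting.

contrasting double period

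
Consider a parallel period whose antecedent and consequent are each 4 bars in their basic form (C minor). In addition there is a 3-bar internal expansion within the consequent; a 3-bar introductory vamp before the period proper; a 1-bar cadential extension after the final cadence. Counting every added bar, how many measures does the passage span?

Basic parallel period: 4 + 4 = 8 bars.
8 (basic form) + 3 (internal expansion) + 3 (introduction) + 1 (cadential extension) = 15.

15 measures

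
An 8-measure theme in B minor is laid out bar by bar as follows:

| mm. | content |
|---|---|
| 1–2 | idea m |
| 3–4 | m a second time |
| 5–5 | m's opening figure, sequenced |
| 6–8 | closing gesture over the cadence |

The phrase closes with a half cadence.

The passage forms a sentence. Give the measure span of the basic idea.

measures 1–2

The presentation of a sentence is the basic idea (mm. 1–2) plus its repetition (bars 3–4); the basic idea is therefore measures 1–2.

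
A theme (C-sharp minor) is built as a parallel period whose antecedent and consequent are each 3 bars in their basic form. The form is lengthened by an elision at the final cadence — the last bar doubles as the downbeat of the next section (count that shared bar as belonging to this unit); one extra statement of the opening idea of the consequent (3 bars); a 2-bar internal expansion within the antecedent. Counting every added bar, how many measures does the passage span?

Basic parallel period: 3 + 3 = 6 bars.
6 (basic form) + 3 (extra statement) + 2 (internal expansion) = 11.
The elision shares a bar with the next section but does not change this unit's count.

11 measures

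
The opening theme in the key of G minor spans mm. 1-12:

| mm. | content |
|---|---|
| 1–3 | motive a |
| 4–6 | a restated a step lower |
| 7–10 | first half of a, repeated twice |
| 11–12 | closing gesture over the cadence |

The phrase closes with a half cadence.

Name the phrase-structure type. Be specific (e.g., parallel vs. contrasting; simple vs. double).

Basic idea (mm. 1–3) + its repetition (measures 4–6) form the presentation; fragmentation and cadence (mm. 7–12) form the continuation — the 12-bar whole is a sentence.

sentence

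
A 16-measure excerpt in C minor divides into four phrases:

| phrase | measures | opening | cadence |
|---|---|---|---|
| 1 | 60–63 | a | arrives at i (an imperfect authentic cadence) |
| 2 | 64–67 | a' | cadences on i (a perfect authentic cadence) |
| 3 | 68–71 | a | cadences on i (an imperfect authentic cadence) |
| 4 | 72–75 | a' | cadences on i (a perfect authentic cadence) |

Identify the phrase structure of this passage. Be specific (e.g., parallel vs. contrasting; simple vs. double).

The cadence pattern IAC–PAC–IAC–PAC is weak–strong twice, and phrases 3–4 restate phrases 1–2: a period heard twice, not a double period (which would end weakly at phrase 2).

repeated period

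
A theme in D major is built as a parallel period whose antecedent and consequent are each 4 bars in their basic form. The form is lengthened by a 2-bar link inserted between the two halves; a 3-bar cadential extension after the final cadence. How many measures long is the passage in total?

13 measures

Basic parallel period: 4 + 4 = 8 bars.
8 (basic form) + 2 (link) + 3 (cadential extension) = 13.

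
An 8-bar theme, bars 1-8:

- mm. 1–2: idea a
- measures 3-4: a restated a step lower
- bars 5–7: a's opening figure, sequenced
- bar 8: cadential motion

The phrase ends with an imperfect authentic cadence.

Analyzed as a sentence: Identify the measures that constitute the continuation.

measures 5–8

After the presentation (mm. 1-4), the continuation covers the fragmentation through the cadence: measures 5–8.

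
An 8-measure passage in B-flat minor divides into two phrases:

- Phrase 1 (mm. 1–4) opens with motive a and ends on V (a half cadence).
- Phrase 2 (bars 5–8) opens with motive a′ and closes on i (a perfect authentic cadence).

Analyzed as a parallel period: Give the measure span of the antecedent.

The antecedent is the phrase ending with the weaker cadence (half cadence, phrase 1) and the consequent the one ending more conclusively (perfect authentic cadence, phrase 2); the antecedent is bars 1-4.

measures 1–4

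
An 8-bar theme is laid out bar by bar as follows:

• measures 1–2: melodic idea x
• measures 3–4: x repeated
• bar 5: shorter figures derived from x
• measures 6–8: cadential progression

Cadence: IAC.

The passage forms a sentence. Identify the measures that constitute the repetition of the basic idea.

measures 3–4

The presentation of a sentence is the basic idea (mm. 1–2) plus its repetition (measures 3–4); the repetition of the basic idea is therefore measures 3–4.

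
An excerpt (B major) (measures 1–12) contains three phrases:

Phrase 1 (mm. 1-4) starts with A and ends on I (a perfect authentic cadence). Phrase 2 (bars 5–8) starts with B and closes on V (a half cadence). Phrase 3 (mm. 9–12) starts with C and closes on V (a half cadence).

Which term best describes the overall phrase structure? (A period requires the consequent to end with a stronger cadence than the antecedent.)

phrase group

The final phrase closes with a half cadence, which is not stronger than the preceding half cadence; the 3 phrases lack an overall antecedent–consequent design and so form a phrase group.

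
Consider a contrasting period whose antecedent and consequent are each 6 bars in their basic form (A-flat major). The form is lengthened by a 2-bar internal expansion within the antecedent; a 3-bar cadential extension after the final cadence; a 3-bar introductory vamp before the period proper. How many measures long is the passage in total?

20 measures

Basic contrasting period: 6 + 6 = 12 bars.
12 (basic form) + 2 (internal expansion) + 3 (cadential extension) + 3 (introduction) = 20.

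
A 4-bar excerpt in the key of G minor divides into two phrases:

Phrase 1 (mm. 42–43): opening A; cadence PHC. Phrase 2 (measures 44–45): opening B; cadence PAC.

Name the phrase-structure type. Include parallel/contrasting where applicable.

Phrase 1 ends with a Phrygian half cadence (weaker) and phrase 2 with a perfect authentic cadence (stronger): antecedent + consequent = a period.
The two phrases open with different material (A / B), so the period is contrasting.

contrasting period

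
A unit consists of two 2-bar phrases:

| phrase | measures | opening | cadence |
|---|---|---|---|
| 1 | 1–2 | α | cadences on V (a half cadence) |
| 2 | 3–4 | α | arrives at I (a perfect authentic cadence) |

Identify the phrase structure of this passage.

parallel period

Phrase 1 ends with a half cadence (weaker) and phrase 2 with a perfect authentic cadence (stronger): antecedent + consequent = a period.
The two phrases open with the same material (α / α), so the period is parallel.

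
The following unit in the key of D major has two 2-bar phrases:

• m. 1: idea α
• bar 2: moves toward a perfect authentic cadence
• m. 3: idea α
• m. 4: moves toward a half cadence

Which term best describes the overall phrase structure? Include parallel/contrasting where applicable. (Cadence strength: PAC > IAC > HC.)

phrase group

The second phrase closes with a half cadence, which is not stronger than the first phrase's perfect authentic cadence; without a weak→strong cadential pair there is no antecedent–consequent relationship, so this is a phrase group rather than a period.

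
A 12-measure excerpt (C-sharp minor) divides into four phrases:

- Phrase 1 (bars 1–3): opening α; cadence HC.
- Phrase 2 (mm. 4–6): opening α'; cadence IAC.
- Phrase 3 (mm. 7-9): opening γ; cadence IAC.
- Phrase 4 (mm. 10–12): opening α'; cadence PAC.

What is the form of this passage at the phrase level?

Four phrases in two halves: the first half (bars 1–6) ends with an imperfect authentic cadence, the second (mm. 7-12) with a perfect authentic cadence — a large antecedent–consequent pair, i.e. a double period.
Phrase 3 begins with different material from phrase 1, making it contrasting.

contrasting double period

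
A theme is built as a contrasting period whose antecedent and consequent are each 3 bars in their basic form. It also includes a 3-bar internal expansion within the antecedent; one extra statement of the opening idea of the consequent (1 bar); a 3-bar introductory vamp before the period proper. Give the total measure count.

13 measures

Basic contrasting period: 3 + 3 = 6 bars.
6 (basic form) + 3 (internal expansion) + 1 (extra statement) + 3 (introduction) = 13.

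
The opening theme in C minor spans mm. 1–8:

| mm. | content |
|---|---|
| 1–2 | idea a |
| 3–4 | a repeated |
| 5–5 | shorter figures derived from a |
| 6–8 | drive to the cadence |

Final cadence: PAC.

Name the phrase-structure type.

Basic idea (bars 1–2) + its repetition (measures 3-4) form the presentation; fragmentation and cadence (mm. 5–8) form the continuation — the 8-bar whole is a sentence.

sentence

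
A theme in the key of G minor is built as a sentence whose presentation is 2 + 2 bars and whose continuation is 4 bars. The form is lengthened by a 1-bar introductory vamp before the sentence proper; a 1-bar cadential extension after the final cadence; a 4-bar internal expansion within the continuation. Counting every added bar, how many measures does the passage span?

14 measures

Basic sentence: 2 + 2 + 4 = 8 bars.
8 (basic form) + 1 (introduction) + 1 (cadential extension) + 4 (internal expansion) = 14.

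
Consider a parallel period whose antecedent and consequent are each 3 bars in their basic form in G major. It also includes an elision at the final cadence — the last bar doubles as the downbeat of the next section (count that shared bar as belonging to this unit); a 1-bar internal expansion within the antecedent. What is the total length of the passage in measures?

7 measures

Basic parallel period: 3 + 3 = 6 bars.
6 (basic form) + 1 (internal expansion) = 7.
The elision shares a bar with the next section but does not change this unit's count.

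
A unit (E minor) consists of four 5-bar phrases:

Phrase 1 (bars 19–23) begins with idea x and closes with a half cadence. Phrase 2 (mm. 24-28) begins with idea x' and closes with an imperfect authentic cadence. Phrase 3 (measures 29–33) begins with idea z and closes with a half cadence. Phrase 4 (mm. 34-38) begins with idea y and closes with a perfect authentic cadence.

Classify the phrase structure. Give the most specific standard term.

contrasting double period

Four phrases in two halves: the first half (mm. 19-28) ends with an imperfect authentic cadence, the second (mm. 29–38) with a perfect authentic cadence — a large antecedent–consequent pair, i.e. a double period.
Phrase 3 begins with different material from phrase 1, making it contrasting.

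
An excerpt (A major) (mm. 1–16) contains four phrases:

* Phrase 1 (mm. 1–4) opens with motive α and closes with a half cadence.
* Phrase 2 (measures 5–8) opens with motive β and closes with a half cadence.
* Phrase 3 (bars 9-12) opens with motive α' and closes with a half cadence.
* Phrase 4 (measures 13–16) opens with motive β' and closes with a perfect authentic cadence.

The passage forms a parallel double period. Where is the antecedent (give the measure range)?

measures 1–8

In a double period the four phrases pair into a large antecedent (phrases 1–2, ending half cadence) and a large consequent (phrases 3–4, ending perfect authentic cadence). The antecedent spans mm. 1–8.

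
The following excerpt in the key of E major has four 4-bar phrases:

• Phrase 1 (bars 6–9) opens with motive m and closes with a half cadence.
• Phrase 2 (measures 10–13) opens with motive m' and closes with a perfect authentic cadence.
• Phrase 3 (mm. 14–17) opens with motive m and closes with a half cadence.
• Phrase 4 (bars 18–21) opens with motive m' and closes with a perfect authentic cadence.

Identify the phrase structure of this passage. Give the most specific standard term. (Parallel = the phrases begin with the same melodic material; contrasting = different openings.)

repeated period

The cadence pattern HC–PAC–HC–PAC is weak–strong twice, and phrases 3–4 restate phrases 1–2: a period heard twice, not a double period (which would end weakly at phrase 2).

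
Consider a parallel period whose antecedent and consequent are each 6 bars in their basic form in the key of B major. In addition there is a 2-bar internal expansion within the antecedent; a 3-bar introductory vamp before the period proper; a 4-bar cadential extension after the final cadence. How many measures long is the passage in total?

Basic parallel period: 6 + 6 = 12 bars.
12 (basic form) + 2 (internal expansion) + 3 (introduction) + 4 (cadential extension) = 21.

21 measures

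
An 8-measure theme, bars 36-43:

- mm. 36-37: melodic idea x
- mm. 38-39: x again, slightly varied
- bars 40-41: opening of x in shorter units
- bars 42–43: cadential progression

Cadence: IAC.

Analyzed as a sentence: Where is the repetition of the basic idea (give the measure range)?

The presentation of a sentence is the basic idea (measures 36-37) plus its repetition (bars 38–39); the repetition of the basic idea is therefore mm. 38–39.

measures 38–39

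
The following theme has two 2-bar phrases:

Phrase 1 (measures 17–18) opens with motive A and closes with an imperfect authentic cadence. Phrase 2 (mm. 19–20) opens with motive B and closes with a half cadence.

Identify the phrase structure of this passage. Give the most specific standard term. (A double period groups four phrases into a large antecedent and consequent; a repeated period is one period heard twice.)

phrase group

The second phrase closes with a half cadence, which is not stronger than the first phrase's imperfect authentic cadence; without a weak→strong cadential pair there is no antecedent–consequent relationship, so this is a phrase group rather than a period.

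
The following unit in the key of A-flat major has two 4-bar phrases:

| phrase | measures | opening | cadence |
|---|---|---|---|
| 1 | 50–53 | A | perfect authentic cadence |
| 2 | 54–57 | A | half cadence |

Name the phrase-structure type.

The second phrase closes with a half cadence, which is not stronger than the first phrase's perfect authentic cadence; without a weak→strong cadential pair there is no antecedent–consequent relationship, so this is a phrase group rather than a period.

phrase group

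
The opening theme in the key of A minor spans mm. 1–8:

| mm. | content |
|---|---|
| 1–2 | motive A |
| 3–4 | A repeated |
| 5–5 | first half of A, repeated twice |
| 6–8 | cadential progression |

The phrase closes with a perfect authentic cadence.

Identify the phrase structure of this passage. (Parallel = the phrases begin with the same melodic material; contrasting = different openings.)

sentence

Basic idea (measures 1–2) + its repetition (mm. 3–4) form the presentation; fragmentation and cadence (mm. 5-8) form the continuation — the 8-bar whole is a sentence.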